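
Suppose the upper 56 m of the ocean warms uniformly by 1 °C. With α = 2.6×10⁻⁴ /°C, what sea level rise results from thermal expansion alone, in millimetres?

Δh = αΔT·H = 2.6×10⁻⁴ × 1 × 56 = 0.01456 m

15 mm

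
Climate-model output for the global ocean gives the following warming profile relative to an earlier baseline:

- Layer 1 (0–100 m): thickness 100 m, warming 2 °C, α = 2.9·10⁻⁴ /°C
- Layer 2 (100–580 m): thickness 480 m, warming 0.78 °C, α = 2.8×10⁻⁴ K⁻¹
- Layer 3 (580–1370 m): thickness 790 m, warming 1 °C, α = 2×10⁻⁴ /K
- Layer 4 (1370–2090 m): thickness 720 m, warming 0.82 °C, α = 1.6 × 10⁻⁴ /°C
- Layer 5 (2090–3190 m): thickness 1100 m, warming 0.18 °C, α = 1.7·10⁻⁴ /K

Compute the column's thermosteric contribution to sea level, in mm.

0–100 m: 2.9×10⁻⁴ × 100 × 2 = 0.05800 m
Layer 2: 480 × 2.8×10⁻⁴ × 0.78 = 0.104832 m
2×10⁻⁴ × 790 × 1 = 0.15800 m
Layer 4: 720 × 1.6×10⁻⁴ × 0.82 = 0.094464 m
2090–3190 m: 1100 × 1.7×10⁻⁴ × 0.18 = 0.03366 m
Δh = 0.05800 + 0.104832 + 0.15800 + 0.094464 + 0.03366 = 0.448956 m

450 mm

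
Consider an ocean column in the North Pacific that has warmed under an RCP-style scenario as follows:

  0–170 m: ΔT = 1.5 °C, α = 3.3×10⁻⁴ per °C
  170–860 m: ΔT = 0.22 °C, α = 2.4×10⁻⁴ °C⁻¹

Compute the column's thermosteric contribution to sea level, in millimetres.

0–170 m: 170 × 3.3×10⁻⁴ × 1.5 = 0.08415 m
Layer 2: 2.4×10⁻⁴ × 690 × 0.22 = 0.036432 m
Δh = 0.08415 + 0.036432 = 0.120582 m ≈ 121 mm

about 121 mm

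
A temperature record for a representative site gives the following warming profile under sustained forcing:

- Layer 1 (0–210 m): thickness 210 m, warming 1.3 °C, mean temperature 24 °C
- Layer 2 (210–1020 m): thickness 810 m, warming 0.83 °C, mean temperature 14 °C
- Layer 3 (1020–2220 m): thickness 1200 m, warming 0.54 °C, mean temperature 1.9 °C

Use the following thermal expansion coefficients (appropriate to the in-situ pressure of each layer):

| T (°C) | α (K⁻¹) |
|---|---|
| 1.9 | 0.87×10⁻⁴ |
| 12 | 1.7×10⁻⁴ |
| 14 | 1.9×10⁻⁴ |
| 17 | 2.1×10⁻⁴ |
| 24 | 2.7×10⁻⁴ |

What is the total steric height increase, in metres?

0.258 m

Layer 1 at 24 °C → α = 2.7×10⁻⁴ K⁻¹
Layer 2 at 14 °C → α = 1.9×10⁻⁴ K⁻¹
Layer 3 at 1.9 °C → α = 0.87×10⁻⁴ K⁻¹
210 × 2.7×10⁻⁴ × 1.3 = 0.07371 m
210–1020 m: 810 × 1.9×10⁻⁴ × 0.83 = 0.127737 m
1020–2220 m: 0.54 × 0.87×10⁻⁴ × 1200 = 0.056376 m
Δh = 0.07371 + 0.127737 + 0.056376 = 0.257823 m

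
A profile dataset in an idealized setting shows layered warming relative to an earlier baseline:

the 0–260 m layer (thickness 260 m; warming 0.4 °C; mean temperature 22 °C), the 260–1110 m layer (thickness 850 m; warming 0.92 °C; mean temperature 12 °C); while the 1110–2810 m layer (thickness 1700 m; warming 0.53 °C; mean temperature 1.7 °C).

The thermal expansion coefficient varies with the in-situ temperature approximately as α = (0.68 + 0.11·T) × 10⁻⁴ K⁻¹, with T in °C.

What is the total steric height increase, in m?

0.27 m

Layer 1: α = (0.68 + 0.11×22)×10⁻⁴ = 3.1×10⁻⁴ K⁻¹
Layer 2: α = (0.68 + 0.11×12)×10⁻⁴ = 2×10⁻⁴ K⁻¹
Layer 3: α = (0.68 + 0.11×1.7)×10⁻⁴ = 0.867×10⁻⁴ K⁻¹
Layer 1: 3.1×10⁻⁴ × 0.4 × 260 = 0.03224 m
0.92 × 850 × 2×10⁻⁴ = 0.15640 m
1110–2810 m: 0.867×10⁻⁴ × 0.53 × 1700 = 0.0781167 m
Δh = 0.03224 + 0.15640 + 0.0781167 = 0.2667567 m ≈ 0.27 m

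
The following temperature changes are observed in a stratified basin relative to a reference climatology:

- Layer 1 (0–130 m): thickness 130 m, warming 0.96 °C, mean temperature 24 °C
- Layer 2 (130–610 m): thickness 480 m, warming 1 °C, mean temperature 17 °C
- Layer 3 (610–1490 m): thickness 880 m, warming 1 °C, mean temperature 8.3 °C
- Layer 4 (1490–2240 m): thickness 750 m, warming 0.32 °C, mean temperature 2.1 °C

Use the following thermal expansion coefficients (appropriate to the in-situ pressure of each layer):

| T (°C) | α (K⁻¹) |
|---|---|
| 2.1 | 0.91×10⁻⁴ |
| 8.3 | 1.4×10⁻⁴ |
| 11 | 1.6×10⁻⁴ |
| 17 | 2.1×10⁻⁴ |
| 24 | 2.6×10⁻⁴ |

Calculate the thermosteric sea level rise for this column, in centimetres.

Layer 1 at 24 °C → α = 2.6×10⁻⁴ K⁻¹
Layer 2 at 17 °C → α = 2.1×10⁻⁴ K⁻¹
Layer 3 at 8.3 °C → α = 1.4×10⁻⁴ K⁻¹
Layer 4 at 2.1 °C → α = 0.91×10⁻⁴ K⁻¹
Layer 1: 130 × 0.96 × 2.6×10⁻⁴ = 0.032448 m
130–610 m: 480 × 2.1×10⁻⁴ × 1 = 0.10080 m
610–1490 m: 1 × 880 × 1.4×10⁻⁴ = 0.12320 m
0.91×10⁻⁴ × 750 × 0.32 = 0.02184 m
Δh = 0.032448 + 0.10080 + 0.12320 + 0.02184 = 0.278288 m ≈ 27.8 cm

Δh = 27.8 cm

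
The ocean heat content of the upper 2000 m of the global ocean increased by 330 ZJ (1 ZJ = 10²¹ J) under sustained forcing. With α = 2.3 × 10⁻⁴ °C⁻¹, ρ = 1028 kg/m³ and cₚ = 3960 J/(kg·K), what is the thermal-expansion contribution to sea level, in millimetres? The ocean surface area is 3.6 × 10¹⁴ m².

Per unit area: Q = 330×10²¹ / (3.6×10¹⁴) ≈ 9.167×10⁸ J/m²
Δh = αQ/(ρcₚ) = 2.3×10⁻⁴ × 9.167×10⁸ / (1028 × 3960) ≈ 0.051792 m

Δh = 51.8 mm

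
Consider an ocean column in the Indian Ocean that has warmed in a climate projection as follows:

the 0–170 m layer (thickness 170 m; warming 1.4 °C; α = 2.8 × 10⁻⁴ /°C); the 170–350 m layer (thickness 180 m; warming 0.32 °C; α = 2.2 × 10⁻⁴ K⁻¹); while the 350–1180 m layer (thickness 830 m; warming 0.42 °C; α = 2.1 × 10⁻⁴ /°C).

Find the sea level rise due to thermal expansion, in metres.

Layer 1: 170 × 1.4 × 2.8×10⁻⁴ = 0.06664 m
170–350 m: 2.2×10⁻⁴ × 180 × 0.32 = 0.012672 m
Layer 3: 0.42 × 2.1×10⁻⁴ × 830 = 0.073206 m
Δh = 0.06664 + 0.012672 + 0.073206 = 0.152518 m

0.15 m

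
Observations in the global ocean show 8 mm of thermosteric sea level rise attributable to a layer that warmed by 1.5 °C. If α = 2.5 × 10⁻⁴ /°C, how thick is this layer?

H ≈ 21.3 m

H = Δh/(αΔT) = 0.008 / (2.5×10⁻⁴ × 1.5) ≈ 21.33 m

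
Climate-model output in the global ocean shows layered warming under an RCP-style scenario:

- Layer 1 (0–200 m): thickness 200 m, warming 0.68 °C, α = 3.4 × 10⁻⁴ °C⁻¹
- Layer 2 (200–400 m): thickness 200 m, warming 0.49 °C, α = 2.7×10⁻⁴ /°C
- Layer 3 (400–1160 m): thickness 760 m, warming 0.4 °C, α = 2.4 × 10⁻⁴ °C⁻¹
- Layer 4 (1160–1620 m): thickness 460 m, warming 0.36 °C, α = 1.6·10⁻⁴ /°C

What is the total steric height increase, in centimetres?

Layer 1: 0.68 × 3.4×10⁻⁴ × 200 = 0.04624 m
2.7×10⁻⁴ × 200 × 0.49 = 0.02646 m
Layer 3: 0.4 × 2.4×10⁻⁴ × 760 = 0.07296 m
460 × 1.6×10⁻⁴ × 0.36 = 0.026496 m
Δh = 0.04624 + 0.02646 + 0.07296 + 0.026496 = 0.172156 m

Δh = 17.2 cm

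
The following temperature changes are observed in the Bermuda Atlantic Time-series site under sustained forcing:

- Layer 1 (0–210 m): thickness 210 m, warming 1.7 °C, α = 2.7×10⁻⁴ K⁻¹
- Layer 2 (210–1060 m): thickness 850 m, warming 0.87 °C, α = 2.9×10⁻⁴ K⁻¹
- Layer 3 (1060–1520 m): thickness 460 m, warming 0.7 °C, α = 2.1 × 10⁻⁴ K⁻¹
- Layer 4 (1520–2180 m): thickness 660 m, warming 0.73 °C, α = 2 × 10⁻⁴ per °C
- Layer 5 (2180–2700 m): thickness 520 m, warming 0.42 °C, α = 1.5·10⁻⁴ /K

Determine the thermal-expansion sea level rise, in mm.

508 mm

Layer 1: 1.7 × 210 × 2.7×10⁻⁴ = 0.09639 m
Layer 2: 0.87 × 850 × 2.9×10⁻⁴ = 0.214455 m
460 × 0.7 × 2.1×10⁻⁴ = 0.06762 m
1520–2180 m: 2×10⁻⁴ × 0.73 × 660 = 0.09636 m
Layer 5: 520 × 1.5×10⁻⁴ × 0.42 = 0.03276 m
Δh = 0.09639 + 0.214455 + 0.06762 + 0.09636 + 0.03276 = 0.507585 m ≈ 508 mm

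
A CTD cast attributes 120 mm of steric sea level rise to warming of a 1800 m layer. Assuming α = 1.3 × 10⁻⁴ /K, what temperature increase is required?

ΔT = Δh/(αH) = 0.12 / (1.3×10⁻⁴ × 1800) ≈ 0.5128 K

0.51 K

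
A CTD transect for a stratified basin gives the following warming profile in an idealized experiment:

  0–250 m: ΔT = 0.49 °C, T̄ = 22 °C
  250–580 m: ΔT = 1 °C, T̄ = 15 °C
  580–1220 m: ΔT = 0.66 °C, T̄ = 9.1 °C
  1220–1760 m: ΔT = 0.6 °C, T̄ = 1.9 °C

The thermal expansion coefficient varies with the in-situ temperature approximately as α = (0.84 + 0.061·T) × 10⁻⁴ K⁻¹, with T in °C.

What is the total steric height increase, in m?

0.175 m of thermosteric rise

Layer 1: α = (0.84 + 0.061×22)×10⁻⁴ = 2.182×10⁻⁴ K⁻¹
Layer 2: α = (0.84 + 0.061×15)×10⁻⁴ = 1.755×10⁻⁴ K⁻¹
Layer 3: α = (0.84 + 0.061×9.1)×10⁻⁴ = 1.3951×10⁻⁴ K⁻¹
Layer 4: α = (0.84 + 0.061×1.9)×10⁻⁴ = 0.9559×10⁻⁴ K⁻¹
Layer 1: 0.49 × 2.182×10⁻⁴ × 250 = 0.0267295 m
Layer 2: 330 × 1.755×10⁻⁴ × 1 = 0.057915 m
1.3951×10⁻⁴ × 0.66 × 640 = 0.058929024 m
Layer 4: 0.6 × 540 × 0.9559×10⁻⁴ = 0.03097116 m
Δh = 0.0267295 + 0.057915 + 0.058929024 + 0.03097116 = 0.174544684 m ≈ 0.175 m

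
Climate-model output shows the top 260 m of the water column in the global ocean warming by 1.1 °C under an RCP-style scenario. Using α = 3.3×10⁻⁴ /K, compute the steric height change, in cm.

9.4 cm

Δh = αΔT·H = 3.3×10⁻⁴ × 1.1 × 260 = 0.09438 m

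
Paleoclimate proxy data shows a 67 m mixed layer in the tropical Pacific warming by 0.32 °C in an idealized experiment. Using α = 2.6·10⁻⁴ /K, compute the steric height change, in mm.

5.57 mm

Δh = αΔT·H = 2.6×10⁻⁴ × 0.32 × 67 = 0.0055744 m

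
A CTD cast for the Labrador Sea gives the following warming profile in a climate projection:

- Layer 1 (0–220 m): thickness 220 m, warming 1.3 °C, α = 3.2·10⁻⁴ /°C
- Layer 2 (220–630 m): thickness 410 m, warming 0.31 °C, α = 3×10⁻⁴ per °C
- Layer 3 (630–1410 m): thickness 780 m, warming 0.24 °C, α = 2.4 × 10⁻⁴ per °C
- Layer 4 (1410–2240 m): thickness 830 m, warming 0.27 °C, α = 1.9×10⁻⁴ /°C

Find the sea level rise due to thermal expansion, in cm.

22 cm

3.2×10⁻⁴ × 1.3 × 220 = 0.09152 m
Layer 2: 410 × 0.31 × 3×10⁻⁴ = 0.03813 m
0.24 × 780 × 2.4×10⁻⁴ = 0.044928 m
1410–2240 m: 1.9×10⁻⁴ × 830 × 0.27 = 0.042579 m
Δh = 0.09152 + 0.03813 + 0.044928 + 0.042579 = 0.217157 m ≈ 22 cm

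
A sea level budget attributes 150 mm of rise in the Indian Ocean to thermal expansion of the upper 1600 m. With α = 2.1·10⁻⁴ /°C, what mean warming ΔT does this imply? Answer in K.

ΔT = Δh/(αH) = 0.15 / (2.1×10⁻⁴ × 1600) ≈ 0.4464 K

0.446 K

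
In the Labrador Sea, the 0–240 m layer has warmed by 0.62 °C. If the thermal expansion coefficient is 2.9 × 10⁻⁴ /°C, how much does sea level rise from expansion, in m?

about 0.0432 m

Δh = αΔT·H = 2.9×10⁻⁴ × 0.62 × 240 = 0.043152 m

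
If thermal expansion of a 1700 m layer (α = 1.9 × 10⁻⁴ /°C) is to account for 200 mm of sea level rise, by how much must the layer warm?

ΔT ≈ 0.619 K

ΔT = Δh/(αH) = 0.2 / (1.9×10⁻⁴ × 1700) ≈ 0.6192 K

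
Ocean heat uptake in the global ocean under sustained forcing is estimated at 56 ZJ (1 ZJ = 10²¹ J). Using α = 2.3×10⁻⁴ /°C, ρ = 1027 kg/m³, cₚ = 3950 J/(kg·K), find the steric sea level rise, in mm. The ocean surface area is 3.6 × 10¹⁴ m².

Δh ≈ 8.82 mm

Per unit area: Q = 56×10²¹ / (3.6×10¹⁴) ≈ 1.556×10⁸ J/m²
Δh = αQ/(ρcₚ) = 2.3×10⁻⁴ × 1.556×10⁸ / (1027 × 3950) ≈ 0.0088221 m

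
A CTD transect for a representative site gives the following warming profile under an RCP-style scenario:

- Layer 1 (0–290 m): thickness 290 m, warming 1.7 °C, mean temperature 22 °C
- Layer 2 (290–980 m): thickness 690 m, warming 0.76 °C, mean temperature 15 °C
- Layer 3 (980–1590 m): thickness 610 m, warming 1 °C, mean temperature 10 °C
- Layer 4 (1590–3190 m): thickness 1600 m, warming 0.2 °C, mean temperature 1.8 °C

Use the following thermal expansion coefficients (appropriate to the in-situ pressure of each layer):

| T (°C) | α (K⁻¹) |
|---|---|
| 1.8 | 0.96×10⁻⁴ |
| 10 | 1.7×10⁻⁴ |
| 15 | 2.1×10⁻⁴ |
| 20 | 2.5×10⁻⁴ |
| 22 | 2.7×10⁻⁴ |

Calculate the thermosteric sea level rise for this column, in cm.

37.8 cm

Layer 1 at 22 °C → α = 2.7×10⁻⁴ K⁻¹
Layer 2 at 15 °C → α = 2.1×10⁻⁴ K⁻¹
Layer 3 at 10 °C → α = 1.7×10⁻⁴ K⁻¹
Layer 4 at 1.8 °C → α = 0.96×10⁻⁴ K⁻¹
2.7×10⁻⁴ × 290 × 1.7 = 0.13311 m
Layer 2: 0.76 × 2.1×10⁻⁴ × 690 = 0.110124 m
Layer 3: 610 × 1 × 1.7×10⁻⁴ = 0.10370 m
1590–3190 m: 0.2 × 0.96×10⁻⁴ × 1600 = 0.03072 m
Δh = 0.13311 + 0.110124 + 0.10370 + 0.03072 = 0.377654 m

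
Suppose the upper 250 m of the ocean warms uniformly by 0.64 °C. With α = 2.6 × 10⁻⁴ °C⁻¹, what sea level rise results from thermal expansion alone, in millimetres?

Δh ≈ 41.6 mm

Δh = αΔT·H = 2.6×10⁻⁴ × 0.64 × 250 = 0.04160 m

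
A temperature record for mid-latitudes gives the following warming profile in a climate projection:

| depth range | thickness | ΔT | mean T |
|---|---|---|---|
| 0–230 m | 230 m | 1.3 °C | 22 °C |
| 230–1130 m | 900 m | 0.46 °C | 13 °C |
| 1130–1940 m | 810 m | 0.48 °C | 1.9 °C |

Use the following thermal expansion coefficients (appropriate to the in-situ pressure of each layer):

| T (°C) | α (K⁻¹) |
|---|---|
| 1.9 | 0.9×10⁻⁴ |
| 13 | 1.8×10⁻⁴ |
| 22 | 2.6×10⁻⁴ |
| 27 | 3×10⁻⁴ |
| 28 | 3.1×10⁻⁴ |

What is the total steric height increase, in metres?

Δh ≈ 0.19 m

Layer 1 at 22 °C → α = 2.6×10⁻⁴ K⁻¹
Layer 2 at 13 °C → α = 1.8×10⁻⁴ K⁻¹
Layer 3 at 1.9 °C → α = 0.9×10⁻⁴ K⁻¹
0–230 m: 2.6×10⁻⁴ × 1.3 × 230 = 0.07774 m
900 × 0.46 × 1.8×10⁻⁴ = 0.07452 m
Layer 3: 0.9×10⁻⁴ × 810 × 0.48 = 0.034992 m
Δh = 0.07774 + 0.07452 + 0.034992 = 0.187252 m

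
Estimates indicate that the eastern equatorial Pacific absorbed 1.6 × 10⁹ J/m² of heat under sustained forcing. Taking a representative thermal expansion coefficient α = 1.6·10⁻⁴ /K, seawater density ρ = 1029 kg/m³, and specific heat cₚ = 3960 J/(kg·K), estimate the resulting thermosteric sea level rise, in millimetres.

about 62.8 mm

Δh = αQ/(ρcₚ) = 1.6×10⁻⁴ × 1.6×10⁹ / (1029 × 3960) ≈ 0.062825 m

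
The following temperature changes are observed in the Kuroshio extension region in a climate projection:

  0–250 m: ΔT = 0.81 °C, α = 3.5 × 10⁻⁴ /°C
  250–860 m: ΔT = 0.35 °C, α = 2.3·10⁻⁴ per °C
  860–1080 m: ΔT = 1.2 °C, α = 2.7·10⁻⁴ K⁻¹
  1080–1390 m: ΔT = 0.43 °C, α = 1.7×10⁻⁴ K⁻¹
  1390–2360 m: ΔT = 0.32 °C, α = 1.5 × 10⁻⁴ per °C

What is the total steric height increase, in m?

250 × 0.81 × 3.5×10⁻⁴ = 0.070875 m
Layer 2: 610 × 0.35 × 2.3×10⁻⁴ = 0.049105 m
Layer 3: 2.7×10⁻⁴ × 1.2 × 220 = 0.07128 m
1080–1390 m: 1.7×10⁻⁴ × 0.43 × 310 = 0.022661 m
1390–2360 m: 970 × 0.32 × 1.5×10⁻⁴ = 0.04656 m
Δh = 0.070875 + 0.049105 + 0.07128 + 0.022661 + 0.04656 = 0.260481 m

Δh ≈ 0.26 m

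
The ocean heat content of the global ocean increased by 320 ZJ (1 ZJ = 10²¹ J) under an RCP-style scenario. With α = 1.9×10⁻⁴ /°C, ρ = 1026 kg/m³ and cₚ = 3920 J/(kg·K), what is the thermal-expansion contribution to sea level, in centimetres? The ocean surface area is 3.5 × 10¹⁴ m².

4.3 cm of thermosteric rise

Per unit area: Q = 320×10²¹ / (3.5×10¹⁴) ≈ 9.143×10⁸ J/m²
Δh = αQ/(ρcₚ) = 1.9×10⁻⁴ × 9.143×10⁸ / (1026 × 3920) ≈ 0.043193 m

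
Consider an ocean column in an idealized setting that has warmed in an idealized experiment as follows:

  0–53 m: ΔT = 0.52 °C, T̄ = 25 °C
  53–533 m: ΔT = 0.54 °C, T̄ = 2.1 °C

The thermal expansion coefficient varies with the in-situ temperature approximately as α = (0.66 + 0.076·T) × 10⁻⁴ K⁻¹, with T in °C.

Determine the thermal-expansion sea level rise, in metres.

0.0283 m of thermosteric rise

Layer 1: α = (0.66 + 0.076×25)×10⁻⁴ = 2.56×10⁻⁴ K⁻¹
Layer 2: α = (0.66 + 0.076×2.1)×10⁻⁴ = 0.8196×10⁻⁴ K⁻¹
0–53 m: 2.56×10⁻⁴ × 53 × 0.52 = 0.00705536 m
Layer 2: 480 × 0.54 × 0.8196×10⁻⁴ = 0.021244032 m
Δh = 0.00705536 + 0.021244032 = 0.028299392 m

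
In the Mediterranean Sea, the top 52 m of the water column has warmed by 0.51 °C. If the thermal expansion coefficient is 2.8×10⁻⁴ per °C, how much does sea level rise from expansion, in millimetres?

Δh ≈ 7.43 mm

Δh = αΔT·H = 2.8×10⁻⁴ × 0.51 × 52 = 0.0074256 m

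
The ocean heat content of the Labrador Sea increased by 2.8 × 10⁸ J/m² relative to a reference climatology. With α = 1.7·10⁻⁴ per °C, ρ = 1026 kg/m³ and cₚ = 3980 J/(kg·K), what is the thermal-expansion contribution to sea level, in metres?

Δh = αQ/(ρcₚ) = 1.7×10⁻⁴ × 2.8×10⁸ / (1026 × 3980) ≈ 0.011657 m

Δh = 0.0117 m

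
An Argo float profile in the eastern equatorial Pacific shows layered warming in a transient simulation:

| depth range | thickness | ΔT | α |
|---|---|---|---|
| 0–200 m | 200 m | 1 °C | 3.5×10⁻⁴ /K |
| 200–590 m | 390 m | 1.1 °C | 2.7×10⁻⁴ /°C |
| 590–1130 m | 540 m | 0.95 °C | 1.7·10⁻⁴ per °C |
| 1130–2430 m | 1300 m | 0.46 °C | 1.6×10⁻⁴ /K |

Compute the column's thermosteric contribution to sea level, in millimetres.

Δh = 369 mm

Layer 1: 200 × 3.5×10⁻⁴ × 1 = 0.07000 m
2.7×10⁻⁴ × 390 × 1.1 = 0.11583 m
Layer 3: 1.7×10⁻⁴ × 0.95 × 540 = 0.08721 m
1.6×10⁻⁴ × 0.46 × 1300 = 0.09568 m
Δh = 0.07000 + 0.11583 + 0.08721 + 0.09568 = 0.36872 m ≈ 369 mm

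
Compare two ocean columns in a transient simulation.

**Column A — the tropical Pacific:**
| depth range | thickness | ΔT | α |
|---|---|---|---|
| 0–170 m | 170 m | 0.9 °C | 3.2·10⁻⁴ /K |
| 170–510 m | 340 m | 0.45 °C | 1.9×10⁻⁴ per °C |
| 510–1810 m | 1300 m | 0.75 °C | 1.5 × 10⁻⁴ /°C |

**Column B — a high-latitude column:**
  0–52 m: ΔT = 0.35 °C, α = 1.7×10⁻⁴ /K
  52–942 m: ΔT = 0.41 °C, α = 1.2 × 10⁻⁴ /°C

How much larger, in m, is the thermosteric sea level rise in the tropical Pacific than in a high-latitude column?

A Layer 1: 3.2×10⁻⁴ × 170 × 0.9 = 0.04896 m
A 170–510 m: 1.9×10⁻⁴ × 340 × 0.45 = 0.02907 m
A 510–1810 m: 0.75 × 1.5×10⁻⁴ × 1300 = 0.14625 m
A total: 0.22428 m
B Layer 1: 0.35 × 1.7×10⁻⁴ × 52 = 0.003094 m
B 52–942 m: 0.41 × 1.2×10⁻⁴ × 890 = 0.043788 m
B total: 0.046882 m
Difference: 0.22428 − 0.046882 = 0.177398 m

Δh_A − Δh_B ≈ 0.18 m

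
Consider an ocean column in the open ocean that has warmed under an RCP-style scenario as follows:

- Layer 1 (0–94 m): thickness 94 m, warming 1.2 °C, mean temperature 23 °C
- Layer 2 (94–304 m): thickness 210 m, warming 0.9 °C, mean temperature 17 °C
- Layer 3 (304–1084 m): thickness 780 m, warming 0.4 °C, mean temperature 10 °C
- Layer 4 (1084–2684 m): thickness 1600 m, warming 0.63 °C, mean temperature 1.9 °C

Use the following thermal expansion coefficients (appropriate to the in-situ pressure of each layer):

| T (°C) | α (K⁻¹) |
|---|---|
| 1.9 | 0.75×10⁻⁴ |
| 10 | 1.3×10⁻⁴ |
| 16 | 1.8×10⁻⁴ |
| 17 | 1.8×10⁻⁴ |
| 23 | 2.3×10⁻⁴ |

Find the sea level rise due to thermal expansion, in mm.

Layer 1 at 23 °C → α = 2.3×10⁻⁴ K⁻¹
Layer 2 at 17 °C → α = 1.8×10⁻⁴ K⁻¹
Layer 3 at 10 °C → α = 1.3×10⁻⁴ K⁻¹
Layer 4 at 1.9 °C → α = 0.75×10⁻⁴ K⁻¹
Layer 1: 94 × 1.2 × 2.3×10⁻⁴ = 0.025944 m
Layer 2: 1.8×10⁻⁴ × 0.9 × 210 = 0.03402 m
0.4 × 780 × 1.3×10⁻⁴ = 0.04056 m
1084–2684 m: 1600 × 0.63 × 0.75×10⁻⁴ = 0.07560 m
Δh = 0.025944 + 0.03402 + 0.04056 + 0.07560 = 0.176124 m ≈ 176 mm

Δh = 176 mm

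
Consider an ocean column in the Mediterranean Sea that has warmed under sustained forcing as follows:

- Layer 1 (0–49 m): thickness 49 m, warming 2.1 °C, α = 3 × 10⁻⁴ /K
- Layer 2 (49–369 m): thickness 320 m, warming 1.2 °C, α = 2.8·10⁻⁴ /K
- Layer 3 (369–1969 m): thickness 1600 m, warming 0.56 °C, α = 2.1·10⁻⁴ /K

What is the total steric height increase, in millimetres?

0–49 m: 2.1 × 49 × 3×10⁻⁴ = 0.03087 m
1.2 × 2.8×10⁻⁴ × 320 = 0.10752 m
2.1×10⁻⁴ × 1600 × 0.56 = 0.18816 m
Δh = 0.03087 + 0.10752 + 0.18816 = 0.32655 m ≈ 330 mm

about 330 mm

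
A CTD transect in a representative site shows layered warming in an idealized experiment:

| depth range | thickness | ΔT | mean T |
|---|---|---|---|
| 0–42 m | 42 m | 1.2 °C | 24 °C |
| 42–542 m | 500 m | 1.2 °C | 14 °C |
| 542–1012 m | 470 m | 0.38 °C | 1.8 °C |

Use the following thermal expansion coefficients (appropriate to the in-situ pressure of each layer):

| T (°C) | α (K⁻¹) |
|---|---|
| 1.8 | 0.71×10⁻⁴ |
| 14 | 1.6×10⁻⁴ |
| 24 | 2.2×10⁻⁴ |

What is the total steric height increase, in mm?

120 mm

Layer 1 at 24 °C → α = 2.2×10⁻⁴ K⁻¹
Layer 2 at 14 °C → α = 1.6×10⁻⁴ K⁻¹
Layer 3 at 1.8 °C → α = 0.71×10⁻⁴ K⁻¹
0–42 m: 2.2×10⁻⁴ × 42 × 1.2 = 0.011088 m
42–542 m: 1.6×10⁻⁴ × 500 × 1.2 = 0.09600 m
542–1012 m: 0.71×10⁻⁴ × 0.38 × 470 = 0.0126806 m
Δh = 0.011088 + 0.09600 + 0.0126806 = 0.1197686 m ≈ 120 mm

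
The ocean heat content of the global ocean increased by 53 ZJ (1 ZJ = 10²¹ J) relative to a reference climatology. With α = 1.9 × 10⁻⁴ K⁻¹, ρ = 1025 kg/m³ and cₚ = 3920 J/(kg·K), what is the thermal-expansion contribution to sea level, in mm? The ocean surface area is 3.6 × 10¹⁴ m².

7.0 mm

Per unit area: Q = 53×10²¹ / (3.6×10¹⁴) ≈ 1.472×10⁸ J/m²
Δh = αQ/(ρcₚ) = 1.9×10⁻⁴ × 1.472×10⁸ / (1025 × 3920) ≈ 0.0069607 m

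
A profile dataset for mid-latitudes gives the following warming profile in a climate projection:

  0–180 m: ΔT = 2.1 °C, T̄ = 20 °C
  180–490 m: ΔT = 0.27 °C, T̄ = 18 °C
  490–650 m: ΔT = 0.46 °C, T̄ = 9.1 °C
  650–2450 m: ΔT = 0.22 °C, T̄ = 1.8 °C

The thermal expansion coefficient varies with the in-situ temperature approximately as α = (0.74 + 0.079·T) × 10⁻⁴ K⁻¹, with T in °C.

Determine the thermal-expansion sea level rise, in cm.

Layer 1: α = (0.74 + 0.079×20)×10⁻⁴ = 2.32×10⁻⁴ K⁻¹
Layer 2: α = (0.74 + 0.079×18)×10⁻⁴ = 2.162×10⁻⁴ K⁻¹
Layer 3: α = (0.74 + 0.079×9.1)×10⁻⁴ = 1.4589×10⁻⁴ K⁻¹
Layer 4: α = (0.74 + 0.079×1.8)×10⁻⁴ = 0.8822×10⁻⁴ K⁻¹
2.32×10⁻⁴ × 2.1 × 180 = 0.087696 m
180–490 m: 2.162×10⁻⁴ × 310 × 0.27 = 0.01809594 m
Layer 3: 160 × 0.46 × 1.4589×10⁻⁴ = 0.010737504 m
Layer 4: 0.8822×10⁻⁴ × 1800 × 0.22 = 0.03493512 m
Δh = 0.087696 + 0.01809594 + 0.010737504 + 0.03493512 = 0.151464564 m

15 cm of thermosteric rise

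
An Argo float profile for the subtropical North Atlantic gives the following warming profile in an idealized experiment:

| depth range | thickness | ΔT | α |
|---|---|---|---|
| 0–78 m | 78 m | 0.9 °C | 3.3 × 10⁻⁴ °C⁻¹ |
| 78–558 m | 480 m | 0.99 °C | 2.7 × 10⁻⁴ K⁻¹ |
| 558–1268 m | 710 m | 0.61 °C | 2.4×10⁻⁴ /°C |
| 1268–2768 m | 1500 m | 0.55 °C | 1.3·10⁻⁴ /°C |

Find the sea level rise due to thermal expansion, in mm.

Layer 1: 3.3×10⁻⁴ × 0.9 × 78 = 0.023166 m
78–558 m: 2.7×10⁻⁴ × 0.99 × 480 = 0.128304 m
Layer 3: 0.61 × 2.4×10⁻⁴ × 710 = 0.103944 m
Layer 4: 1500 × 0.55 × 1.3×10⁻⁴ = 0.10725 m
Δh = 0.023166 + 0.128304 + 0.103944 + 0.10725 = 0.362664 m ≈ 360 mm

Δh ≈ 360 mm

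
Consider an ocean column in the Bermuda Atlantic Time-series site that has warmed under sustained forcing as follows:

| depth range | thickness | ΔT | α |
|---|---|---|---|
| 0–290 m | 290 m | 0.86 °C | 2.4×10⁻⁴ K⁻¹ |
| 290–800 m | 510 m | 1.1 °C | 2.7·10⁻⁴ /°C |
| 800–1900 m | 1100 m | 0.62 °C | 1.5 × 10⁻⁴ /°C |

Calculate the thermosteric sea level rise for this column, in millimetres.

290 × 2.4×10⁻⁴ × 0.86 = 0.059856 m
2.7×10⁻⁴ × 510 × 1.1 = 0.15147 m
Layer 3: 0.62 × 1.5×10⁻⁴ × 1100 = 0.10230 m
Δh = 0.059856 + 0.15147 + 0.10230 = 0.313626 m ≈ 310 mm

about 310 mm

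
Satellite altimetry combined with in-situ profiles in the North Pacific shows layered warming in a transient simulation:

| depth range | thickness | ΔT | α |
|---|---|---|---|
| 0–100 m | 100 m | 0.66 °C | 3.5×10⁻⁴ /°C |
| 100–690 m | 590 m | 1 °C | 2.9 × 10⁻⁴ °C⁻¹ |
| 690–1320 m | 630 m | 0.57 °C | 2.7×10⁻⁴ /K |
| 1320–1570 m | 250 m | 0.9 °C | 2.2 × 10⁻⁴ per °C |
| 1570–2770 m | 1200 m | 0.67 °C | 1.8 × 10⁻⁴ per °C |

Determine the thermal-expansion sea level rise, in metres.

Layer 1: 0.66 × 3.5×10⁻⁴ × 100 = 0.02310 m
1 × 590 × 2.9×10⁻⁴ = 0.17110 m
690–1320 m: 0.57 × 2.7×10⁻⁴ × 630 = 0.096957 m
Layer 4: 250 × 0.9 × 2.2×10⁻⁴ = 0.04950 m
1570–2770 m: 1200 × 1.8×10⁻⁴ × 0.67 = 0.14472 m
Δh = 0.02310 + 0.17110 + 0.096957 + 0.04950 + 0.14472 = 0.485377 m ≈ 0.485 m

about 0.485 m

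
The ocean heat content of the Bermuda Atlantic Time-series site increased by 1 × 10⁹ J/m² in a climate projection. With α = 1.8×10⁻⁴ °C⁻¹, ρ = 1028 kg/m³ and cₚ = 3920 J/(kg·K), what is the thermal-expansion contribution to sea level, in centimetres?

4.47 cm

Δh = αQ/(ρcₚ) = 1.8×10⁻⁴ × 1×10⁹ / (1028 × 3920) ≈ 0.044668 m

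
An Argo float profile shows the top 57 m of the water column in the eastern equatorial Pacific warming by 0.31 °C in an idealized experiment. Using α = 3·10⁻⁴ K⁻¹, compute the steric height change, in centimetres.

Δh = αΔT·H = 3×10⁻⁴ × 0.31 × 57 = 0.005301 m

0.530 cm of thermosteric rise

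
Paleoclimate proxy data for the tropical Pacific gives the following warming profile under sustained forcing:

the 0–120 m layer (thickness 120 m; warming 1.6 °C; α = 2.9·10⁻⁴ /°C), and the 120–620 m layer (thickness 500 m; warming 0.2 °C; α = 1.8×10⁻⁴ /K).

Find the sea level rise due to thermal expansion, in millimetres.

about 73.7 mm

120 × 1.6 × 2.9×10⁻⁴ = 0.05568 m
1.8×10⁻⁴ × 500 × 0.2 = 0.01800 m
Δh = 0.05568 + 0.01800 = 0.07368 m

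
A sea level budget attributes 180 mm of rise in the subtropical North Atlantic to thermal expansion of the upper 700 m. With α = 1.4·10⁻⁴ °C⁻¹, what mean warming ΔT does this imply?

ΔT = Δh/(αH) = 0.18 / (1.4×10⁻⁴ × 700) ≈ 1.837 K

about 1.84 K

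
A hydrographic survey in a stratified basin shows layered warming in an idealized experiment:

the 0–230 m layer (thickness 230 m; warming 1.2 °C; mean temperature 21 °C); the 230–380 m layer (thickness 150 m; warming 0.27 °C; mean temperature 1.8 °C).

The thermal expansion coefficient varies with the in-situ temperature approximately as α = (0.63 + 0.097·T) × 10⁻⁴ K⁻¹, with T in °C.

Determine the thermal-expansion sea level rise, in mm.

76.9 mm

Layer 1: α = (0.63 + 0.097×21)×10⁻⁴ = 2.667×10⁻⁴ K⁻¹
Layer 2: α = (0.63 + 0.097×1.8)×10⁻⁴ = 0.8046×10⁻⁴ K⁻¹
0–230 m: 1.2 × 2.667×10⁻⁴ × 230 = 0.0736092 m
230–380 m: 0.27 × 0.8046×10⁻⁴ × 150 = 0.00325863 m
Δh = 0.0736092 + 0.00325863 = 0.07686783 m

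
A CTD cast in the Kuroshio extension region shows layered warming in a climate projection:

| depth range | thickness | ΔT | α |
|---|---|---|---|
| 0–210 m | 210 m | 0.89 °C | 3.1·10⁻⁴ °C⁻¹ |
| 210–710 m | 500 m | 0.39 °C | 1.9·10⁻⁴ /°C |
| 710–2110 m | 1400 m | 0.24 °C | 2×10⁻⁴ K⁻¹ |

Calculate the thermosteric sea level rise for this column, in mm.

Layer 1: 0.89 × 210 × 3.1×10⁻⁴ = 0.057939 m
210–710 m: 500 × 0.39 × 1.9×10⁻⁴ = 0.03705 m
Layer 3: 2×10⁻⁴ × 0.24 × 1400 = 0.06720 m
Δh = 0.057939 + 0.03705 + 0.06720 = 0.162189 m ≈ 162 mm

Δh ≈ 162 mm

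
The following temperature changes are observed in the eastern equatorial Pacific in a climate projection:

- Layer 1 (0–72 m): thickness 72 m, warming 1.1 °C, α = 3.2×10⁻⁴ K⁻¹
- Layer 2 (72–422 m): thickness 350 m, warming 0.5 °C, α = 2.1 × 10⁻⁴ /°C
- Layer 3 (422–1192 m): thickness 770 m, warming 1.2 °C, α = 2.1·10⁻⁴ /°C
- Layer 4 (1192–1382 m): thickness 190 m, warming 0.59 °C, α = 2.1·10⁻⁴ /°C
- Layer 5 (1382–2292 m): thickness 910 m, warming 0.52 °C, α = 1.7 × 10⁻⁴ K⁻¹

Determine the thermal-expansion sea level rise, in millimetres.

about 360 mm

Layer 1: 1.1 × 72 × 3.2×10⁻⁴ = 0.025344 m
350 × 2.1×10⁻⁴ × 0.5 = 0.03675 m
770 × 2.1×10⁻⁴ × 1.2 = 0.19404 m
Layer 4: 2.1×10⁻⁴ × 190 × 0.59 = 0.023541 m
Layer 5: 0.52 × 910 × 1.7×10⁻⁴ = 0.080444 m
Δh = 0.025344 + 0.03675 + 0.19404 + 0.023541 + 0.080444 = 0.360119 m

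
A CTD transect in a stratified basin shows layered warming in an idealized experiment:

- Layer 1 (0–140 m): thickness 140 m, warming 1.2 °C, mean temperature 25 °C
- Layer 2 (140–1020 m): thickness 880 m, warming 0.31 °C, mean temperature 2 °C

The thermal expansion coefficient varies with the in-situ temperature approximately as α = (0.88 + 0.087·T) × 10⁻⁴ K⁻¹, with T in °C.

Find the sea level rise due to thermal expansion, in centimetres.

Layer 1: α = (0.88 + 0.087×25)×10⁻⁴ = 3.055×10⁻⁴ K⁻¹
Layer 2: α = (0.88 + 0.087×2)×10⁻⁴ = 1.054×10⁻⁴ K⁻¹
Layer 1: 140 × 1.2 × 3.055×10⁻⁴ = 0.051324 m
140–1020 m: 880 × 1.054×10⁻⁴ × 0.31 = 0.02875312 m
Δh = 0.051324 + 0.02875312 = 0.08007712 m

Δh ≈ 8.0 cm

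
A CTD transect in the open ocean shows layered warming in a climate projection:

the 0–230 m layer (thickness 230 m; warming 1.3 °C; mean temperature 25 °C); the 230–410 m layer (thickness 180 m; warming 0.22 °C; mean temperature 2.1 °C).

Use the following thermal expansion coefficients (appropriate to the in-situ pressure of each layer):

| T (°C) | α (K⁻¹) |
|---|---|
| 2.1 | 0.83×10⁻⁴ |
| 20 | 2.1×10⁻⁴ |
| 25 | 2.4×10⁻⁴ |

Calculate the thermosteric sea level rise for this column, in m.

0.075 m of thermosteric rise

Layer 1 at 25 °C → α = 2.4×10⁻⁴ K⁻¹
Layer 2 at 2.1 °C → α = 0.83×10⁻⁴ K⁻¹
2.4×10⁻⁴ × 1.3 × 230 = 0.07176 m
230–410 m: 0.83×10⁻⁴ × 180 × 0.22 = 0.0032868 m
Δh = 0.07176 + 0.0032868 = 0.0750468 m ≈ 0.075 m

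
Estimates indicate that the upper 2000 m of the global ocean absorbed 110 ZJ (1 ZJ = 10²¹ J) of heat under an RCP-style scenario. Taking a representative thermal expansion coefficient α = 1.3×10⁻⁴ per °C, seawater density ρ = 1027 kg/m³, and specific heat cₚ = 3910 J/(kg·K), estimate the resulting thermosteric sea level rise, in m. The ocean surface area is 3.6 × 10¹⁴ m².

Per unit area: Q = 110×10²¹ / (3.6×10¹⁴) ≈ 3.056×10⁸ J/m²
Δh = αQ/(ρcₚ) = 1.3×10⁻⁴ × 3.056×10⁸ / (1027 × 3910) ≈ 0.0098935 m

0.00989 m of thermosteric rise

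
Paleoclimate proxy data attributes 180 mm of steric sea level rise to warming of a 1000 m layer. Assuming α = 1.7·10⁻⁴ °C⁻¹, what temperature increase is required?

ΔT = Δh/(αH) = 0.18 / (1.7×10⁻⁴ × 1000) ≈ 1.059 °C

1.06 °C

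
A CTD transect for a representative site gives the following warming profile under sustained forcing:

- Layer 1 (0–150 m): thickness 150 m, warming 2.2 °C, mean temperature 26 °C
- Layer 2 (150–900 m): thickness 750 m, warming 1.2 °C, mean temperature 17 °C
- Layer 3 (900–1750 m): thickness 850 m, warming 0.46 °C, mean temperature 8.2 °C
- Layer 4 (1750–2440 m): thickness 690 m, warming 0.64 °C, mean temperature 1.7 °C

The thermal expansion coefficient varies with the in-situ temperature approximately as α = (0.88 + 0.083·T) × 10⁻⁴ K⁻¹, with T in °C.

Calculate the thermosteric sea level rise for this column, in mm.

Layer 1: α = (0.88 + 0.083×26)×10⁻⁴ = 3.038×10⁻⁴ K⁻¹
Layer 2: α = (0.88 + 0.083×17)×10⁻⁴ = 2.291×10⁻⁴ K⁻¹
Layer 3: α = (0.88 + 0.083×8.2)×10⁻⁴ = 1.5606×10⁻⁴ K⁻¹
Layer 4: α = (0.88 + 0.083×1.7)×10⁻⁴ = 1.0211×10⁻⁴ K⁻¹
150 × 3.038×10⁻⁴ × 2.2 = 0.100254 m
1.2 × 2.291×10⁻⁴ × 750 = 0.20619 m
Layer 3: 1.5606×10⁻⁴ × 850 × 0.46 = 0.06101946 m
1750–2440 m: 690 × 1.0211×10⁻⁴ × 0.64 = 0.045091776 m
Δh = 0.100254 + 0.20619 + 0.06101946 + 0.045091776 = 0.412555236 m ≈ 413 mm

Δh ≈ 413 mm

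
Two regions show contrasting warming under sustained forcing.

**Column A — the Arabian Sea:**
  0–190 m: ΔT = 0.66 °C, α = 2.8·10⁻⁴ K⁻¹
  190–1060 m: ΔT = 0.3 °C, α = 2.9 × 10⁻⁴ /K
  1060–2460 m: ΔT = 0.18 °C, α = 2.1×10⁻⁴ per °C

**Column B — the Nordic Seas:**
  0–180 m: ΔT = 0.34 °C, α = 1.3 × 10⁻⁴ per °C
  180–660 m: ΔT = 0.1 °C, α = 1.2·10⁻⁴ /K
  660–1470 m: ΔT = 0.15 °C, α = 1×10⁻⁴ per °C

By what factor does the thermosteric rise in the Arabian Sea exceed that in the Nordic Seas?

A Layer 1: 190 × 2.8×10⁻⁴ × 0.66 = 0.035112 m
A 190–1060 m: 2.9×10⁻⁴ × 0.3 × 870 = 0.07569 m
A Layer 3: 2.1×10⁻⁴ × 0.18 × 1400 = 0.05292 m
A total: 0.163722 m
B 180 × 0.34 × 1.3×10⁻⁴ = 0.007956 m
B 1.2×10⁻⁴ × 0.1 × 480 = 0.00576 m
B 660–1470 m: 810 × 0.15 × 1×10⁻⁴ = 0.01215 m
B total: 0.025866 m
Ratio: 0.163722 / 0.025866 ≈ 6.330

≈ 6.3×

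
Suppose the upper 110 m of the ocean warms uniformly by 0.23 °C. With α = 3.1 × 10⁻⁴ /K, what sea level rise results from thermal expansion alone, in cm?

Δh = αΔT·H = 3.1×10⁻⁴ × 0.23 × 110 = 0.007843 m

0.784 cm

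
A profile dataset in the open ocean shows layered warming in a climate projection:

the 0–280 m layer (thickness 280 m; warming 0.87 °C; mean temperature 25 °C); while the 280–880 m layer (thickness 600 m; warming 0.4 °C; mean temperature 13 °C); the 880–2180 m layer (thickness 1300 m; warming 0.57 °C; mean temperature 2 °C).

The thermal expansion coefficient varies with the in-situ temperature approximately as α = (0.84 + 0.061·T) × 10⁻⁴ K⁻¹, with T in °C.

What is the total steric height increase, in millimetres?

Layer 1: α = (0.84 + 0.061×25)×10⁻⁴ = 2.365×10⁻⁴ K⁻¹
Layer 2: α = (0.84 + 0.061×13)×10⁻⁴ = 1.633×10⁻⁴ K⁻¹
Layer 3: α = (0.84 + 0.061×2)×10⁻⁴ = 0.962×10⁻⁴ K⁻¹
2.365×10⁻⁴ × 0.87 × 280 = 0.0576114 m
Layer 2: 0.4 × 600 × 1.633×10⁻⁴ = 0.039192 m
0.962×10⁻⁴ × 1300 × 0.57 = 0.0712842 m
Δh = 0.0576114 + 0.039192 + 0.0712842 = 0.1680876 m

Δh = 168 mm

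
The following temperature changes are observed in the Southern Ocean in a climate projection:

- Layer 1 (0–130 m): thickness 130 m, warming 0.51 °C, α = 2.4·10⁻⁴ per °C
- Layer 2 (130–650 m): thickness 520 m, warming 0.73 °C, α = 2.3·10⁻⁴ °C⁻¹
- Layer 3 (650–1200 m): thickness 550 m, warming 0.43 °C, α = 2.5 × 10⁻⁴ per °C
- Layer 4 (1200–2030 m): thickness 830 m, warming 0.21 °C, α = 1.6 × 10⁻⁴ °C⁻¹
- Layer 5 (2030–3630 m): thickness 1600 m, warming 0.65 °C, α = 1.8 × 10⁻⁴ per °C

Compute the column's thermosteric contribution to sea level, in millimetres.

Δh = 380 mm

0–130 m: 130 × 2.4×10⁻⁴ × 0.51 = 0.015912 m
2.3×10⁻⁴ × 0.73 × 520 = 0.087308 m
550 × 0.43 × 2.5×10⁻⁴ = 0.059125 m
Layer 4: 830 × 1.6×10⁻⁴ × 0.21 = 0.027888 m
Layer 5: 0.65 × 1.8×10⁻⁴ × 1600 = 0.18720 m
Δh = 0.015912 + 0.087308 + 0.059125 + 0.027888 + 0.18720 = 0.377433 m ≈ 380 mm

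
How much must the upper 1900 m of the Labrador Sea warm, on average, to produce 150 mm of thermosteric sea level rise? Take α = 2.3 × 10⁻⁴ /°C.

0.343 K

ΔT = Δh/(αH) = 0.15 / (2.3×10⁻⁴ × 1900) ≈ 0.3432 K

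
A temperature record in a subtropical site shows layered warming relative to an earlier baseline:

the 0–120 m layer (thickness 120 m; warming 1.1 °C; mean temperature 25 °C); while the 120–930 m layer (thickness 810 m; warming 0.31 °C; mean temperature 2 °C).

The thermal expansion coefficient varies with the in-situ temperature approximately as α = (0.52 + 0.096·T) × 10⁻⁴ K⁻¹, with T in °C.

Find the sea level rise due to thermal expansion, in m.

0.056 m

Layer 1: α = (0.52 + 0.096×25)×10⁻⁴ = 2.92×10⁻⁴ K⁻¹
Layer 2: α = (0.52 + 0.096×2)×10⁻⁴ = 0.712×10⁻⁴ K⁻¹
0–120 m: 1.1 × 120 × 2.92×10⁻⁴ = 0.038544 m
120–930 m: 810 × 0.712×10⁻⁴ × 0.31 = 0.01787832 m
Δh = 0.038544 + 0.01787832 = 0.05642232 m ≈ 0.056 m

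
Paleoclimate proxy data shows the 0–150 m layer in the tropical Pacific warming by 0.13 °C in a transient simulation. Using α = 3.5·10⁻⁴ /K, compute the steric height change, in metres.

Δh = αΔT·H = 3.5×10⁻⁴ × 0.13 × 150 = 0.006825 m

Δh = 0.00683 m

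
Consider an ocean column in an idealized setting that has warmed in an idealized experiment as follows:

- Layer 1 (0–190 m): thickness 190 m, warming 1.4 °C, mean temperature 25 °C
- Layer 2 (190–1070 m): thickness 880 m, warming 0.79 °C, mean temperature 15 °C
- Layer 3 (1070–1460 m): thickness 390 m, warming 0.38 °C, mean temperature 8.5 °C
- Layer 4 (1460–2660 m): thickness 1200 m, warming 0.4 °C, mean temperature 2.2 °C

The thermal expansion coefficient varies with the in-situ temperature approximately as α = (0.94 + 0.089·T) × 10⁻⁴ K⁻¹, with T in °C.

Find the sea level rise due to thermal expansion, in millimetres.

322 mm

Layer 1: α = (0.94 + 0.089×25)×10⁻⁴ = 3.165×10⁻⁴ K⁻¹
Layer 2: α = (0.94 + 0.089×15)×10⁻⁴ = 2.275×10⁻⁴ K⁻¹
Layer 3: α = (0.94 + 0.089×8.5)×10⁻⁴ = 1.6965×10⁻⁴ K⁻¹
Layer 4: α = (0.94 + 0.089×2.2)×10⁻⁴ = 1.1358×10⁻⁴ K⁻¹
0–190 m: 3.165×10⁻⁴ × 190 × 1.4 = 0.084189 m
190–1070 m: 2.275×10⁻⁴ × 0.79 × 880 = 0.158158 m
Layer 3: 1.6965×10⁻⁴ × 0.38 × 390 = 0.02514213 m
0.4 × 1.1358×10⁻⁴ × 1200 = 0.0545184 m
Δh = 0.084189 + 0.158158 + 0.02514213 + 0.0545184 = 0.32200753 m ≈ 322 mm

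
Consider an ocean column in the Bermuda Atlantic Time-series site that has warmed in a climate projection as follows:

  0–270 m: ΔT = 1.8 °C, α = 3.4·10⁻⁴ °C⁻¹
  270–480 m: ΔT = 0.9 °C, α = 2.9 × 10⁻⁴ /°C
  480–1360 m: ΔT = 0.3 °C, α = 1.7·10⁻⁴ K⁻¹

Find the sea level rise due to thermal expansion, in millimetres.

265 mm of thermosteric rise

0–270 m: 3.4×10⁻⁴ × 270 × 1.8 = 0.16524 m
270–480 m: 210 × 2.9×10⁻⁴ × 0.9 = 0.05481 m
480–1360 m: 0.3 × 880 × 1.7×10⁻⁴ = 0.04488 m
Δh = 0.16524 + 0.05481 + 0.04488 = 0.26493 m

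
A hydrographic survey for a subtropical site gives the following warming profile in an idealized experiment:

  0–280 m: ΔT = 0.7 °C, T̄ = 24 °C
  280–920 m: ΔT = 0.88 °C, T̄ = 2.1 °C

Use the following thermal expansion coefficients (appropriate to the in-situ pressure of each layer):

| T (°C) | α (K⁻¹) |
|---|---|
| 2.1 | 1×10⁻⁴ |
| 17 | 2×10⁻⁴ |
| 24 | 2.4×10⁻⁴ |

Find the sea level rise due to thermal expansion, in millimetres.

100 mm of thermosteric rise

Layer 1 at 24 °C → α = 2.4×10⁻⁴ K⁻¹
Layer 2 at 2.1 °C → α = 1×10⁻⁴ K⁻¹
0–280 m: 2.4×10⁻⁴ × 0.7 × 280 = 0.04704 m
Layer 2: 1×10⁻⁴ × 0.88 × 640 = 0.05632 m
Δh = 0.04704 + 0.05632 = 0.10336 m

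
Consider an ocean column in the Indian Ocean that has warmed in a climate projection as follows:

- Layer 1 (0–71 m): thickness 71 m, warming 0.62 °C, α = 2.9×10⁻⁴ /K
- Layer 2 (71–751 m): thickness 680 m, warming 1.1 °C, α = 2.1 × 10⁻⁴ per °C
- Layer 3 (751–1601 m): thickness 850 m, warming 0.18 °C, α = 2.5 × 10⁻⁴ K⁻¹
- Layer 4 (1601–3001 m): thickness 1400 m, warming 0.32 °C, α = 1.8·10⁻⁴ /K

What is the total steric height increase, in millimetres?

0–71 m: 71 × 0.62 × 2.9×10⁻⁴ = 0.0127658 m
680 × 1.1 × 2.1×10⁻⁴ = 0.15708 m
751–1601 m: 850 × 2.5×10⁻⁴ × 0.18 = 0.03825 m
Layer 4: 1.8×10⁻⁴ × 0.32 × 1400 = 0.08064 m
Δh = 0.0127658 + 0.15708 + 0.03825 + 0.08064 = 0.2887358 m ≈ 289 mm

289 mm of thermosteric rise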